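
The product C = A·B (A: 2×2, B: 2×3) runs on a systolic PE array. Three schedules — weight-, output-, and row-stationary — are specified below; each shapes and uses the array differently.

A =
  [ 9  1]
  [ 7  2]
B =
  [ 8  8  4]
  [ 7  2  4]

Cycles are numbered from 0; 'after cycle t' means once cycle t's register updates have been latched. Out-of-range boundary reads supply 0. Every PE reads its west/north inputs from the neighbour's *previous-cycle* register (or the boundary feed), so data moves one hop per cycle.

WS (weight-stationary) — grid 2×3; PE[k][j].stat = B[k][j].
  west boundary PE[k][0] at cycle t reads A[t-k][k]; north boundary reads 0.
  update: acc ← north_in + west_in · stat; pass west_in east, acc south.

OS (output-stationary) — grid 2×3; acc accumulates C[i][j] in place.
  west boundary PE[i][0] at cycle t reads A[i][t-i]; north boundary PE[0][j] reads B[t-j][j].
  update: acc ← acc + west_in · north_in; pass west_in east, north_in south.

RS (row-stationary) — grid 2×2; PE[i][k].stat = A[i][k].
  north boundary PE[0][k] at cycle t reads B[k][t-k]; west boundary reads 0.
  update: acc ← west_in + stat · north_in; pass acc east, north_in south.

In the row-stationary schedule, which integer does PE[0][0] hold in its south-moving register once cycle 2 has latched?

register = 4

RS (2×2). Following PE[0][0] plus its west/north inputs:
  c0 r0c0: 72 / 72 / 8
  c1 r0c0: 72 / 72 / 8
  c2 r0c0: 36 / 36 / 4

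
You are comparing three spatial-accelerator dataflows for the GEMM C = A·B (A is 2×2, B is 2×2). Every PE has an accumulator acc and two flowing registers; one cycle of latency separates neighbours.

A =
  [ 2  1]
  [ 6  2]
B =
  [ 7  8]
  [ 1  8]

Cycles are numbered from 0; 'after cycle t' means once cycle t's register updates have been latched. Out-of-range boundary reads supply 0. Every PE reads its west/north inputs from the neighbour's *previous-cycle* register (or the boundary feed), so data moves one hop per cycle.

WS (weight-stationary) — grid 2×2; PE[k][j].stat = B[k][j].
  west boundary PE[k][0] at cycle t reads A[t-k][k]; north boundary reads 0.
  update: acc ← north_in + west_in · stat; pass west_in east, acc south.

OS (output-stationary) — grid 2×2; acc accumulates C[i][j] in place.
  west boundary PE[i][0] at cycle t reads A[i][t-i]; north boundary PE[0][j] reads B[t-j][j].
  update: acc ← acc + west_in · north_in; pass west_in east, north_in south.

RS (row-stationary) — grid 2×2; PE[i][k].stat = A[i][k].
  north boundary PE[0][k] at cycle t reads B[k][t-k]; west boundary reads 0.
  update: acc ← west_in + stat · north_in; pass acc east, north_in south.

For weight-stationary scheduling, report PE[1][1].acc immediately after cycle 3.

WS 2×2: PE[1][1] cycle-by-cycle (with neighbour feeds):
  after 0 — PE[0][1] acc=0, pass-E 0, pass-S 0
  after 0 — PE[1][0] acc=0, pass-E 0, pass-S 0
  after 0 — PE[1][1] acc=0, pass-E 0, pass-S 0
  after 1 — PE[0][1] acc=16, pass-E 2, pass-S 16
  after 1 — PE[1][0] acc=15, pass-E 1, pass-S 15
  after 1 — PE[1][1] acc=0, pass-E 0, pass-S 0
  after 2 — PE[0][1] acc=48, pass-E 6, pass-S 48
  after 2 — PE[1][0] acc=44, pass-E 2, pass-S 44
  after 2 — PE[1][1] acc=24, pass-E 1, pass-S 24
  after 3 — PE[0][1] acc=0, pass-E 0, pass-S 0
  after 3 — PE[1][0] acc=0, pass-E 0, pass-S 0
  after 3 — PE[1][1] acc=64, pass-E 2, pass-S 64

PE[1][1].acc = 64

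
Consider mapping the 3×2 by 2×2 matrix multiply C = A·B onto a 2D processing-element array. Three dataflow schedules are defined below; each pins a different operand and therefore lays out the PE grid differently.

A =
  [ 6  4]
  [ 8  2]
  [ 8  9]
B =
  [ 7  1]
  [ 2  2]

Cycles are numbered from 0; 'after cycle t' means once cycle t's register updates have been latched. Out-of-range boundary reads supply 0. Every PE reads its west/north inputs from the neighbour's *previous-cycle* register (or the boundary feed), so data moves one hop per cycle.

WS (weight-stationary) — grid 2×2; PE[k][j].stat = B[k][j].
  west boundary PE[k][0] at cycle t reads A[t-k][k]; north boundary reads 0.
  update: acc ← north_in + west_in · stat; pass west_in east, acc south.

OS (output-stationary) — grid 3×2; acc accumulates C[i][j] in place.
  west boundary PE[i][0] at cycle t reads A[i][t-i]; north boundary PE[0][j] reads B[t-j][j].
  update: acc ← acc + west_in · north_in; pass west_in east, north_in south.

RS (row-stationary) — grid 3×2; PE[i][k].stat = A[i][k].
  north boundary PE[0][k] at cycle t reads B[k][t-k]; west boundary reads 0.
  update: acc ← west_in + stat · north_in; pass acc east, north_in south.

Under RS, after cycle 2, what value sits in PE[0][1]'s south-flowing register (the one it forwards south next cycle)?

register = 2

RS (3×2). Following PE[0][1] plus its west/north inputs:
  [0] (0,0) acc=42 (h:42 v:7)
  [0] (0,1) acc=0 (h:0 v:0)
  [1] (0,0) acc=6 (h:6 v:1)
  [1] (0,1) acc=50 (h:50 v:2)
  [2] (0,0) acc=0 (h:0 v:0)
  [2] (0,1) acc=14 (h:14 v:2)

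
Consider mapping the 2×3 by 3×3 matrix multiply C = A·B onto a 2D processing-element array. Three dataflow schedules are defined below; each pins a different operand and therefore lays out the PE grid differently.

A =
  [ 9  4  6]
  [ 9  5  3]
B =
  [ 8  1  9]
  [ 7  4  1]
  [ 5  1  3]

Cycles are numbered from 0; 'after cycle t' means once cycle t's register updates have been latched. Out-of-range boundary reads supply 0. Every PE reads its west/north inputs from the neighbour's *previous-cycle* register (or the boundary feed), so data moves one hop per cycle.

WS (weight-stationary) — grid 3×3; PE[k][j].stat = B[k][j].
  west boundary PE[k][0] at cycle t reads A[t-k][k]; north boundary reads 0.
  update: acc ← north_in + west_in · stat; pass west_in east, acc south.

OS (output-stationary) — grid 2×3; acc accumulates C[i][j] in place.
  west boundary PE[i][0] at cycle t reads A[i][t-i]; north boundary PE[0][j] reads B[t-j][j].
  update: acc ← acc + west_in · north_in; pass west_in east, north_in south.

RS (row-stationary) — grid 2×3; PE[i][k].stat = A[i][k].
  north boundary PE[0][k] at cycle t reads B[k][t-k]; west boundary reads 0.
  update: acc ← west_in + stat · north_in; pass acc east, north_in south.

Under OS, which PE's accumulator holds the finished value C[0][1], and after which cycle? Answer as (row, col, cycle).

(row, col, cycle) = (0, 1, 3)

OS — PE[0][1] is where C[0][1] collects:
  step 0 · PE0,1: acc=0; fwd→0 fwd↓0
  step 1 · PE0,1: acc=9; fwd→9 fwd↓1
  step 2 · PE0,1: acc=25; fwd→4 fwd↓4
  step 3 · PE0,1: acc=31; fwd→6 fwd↓1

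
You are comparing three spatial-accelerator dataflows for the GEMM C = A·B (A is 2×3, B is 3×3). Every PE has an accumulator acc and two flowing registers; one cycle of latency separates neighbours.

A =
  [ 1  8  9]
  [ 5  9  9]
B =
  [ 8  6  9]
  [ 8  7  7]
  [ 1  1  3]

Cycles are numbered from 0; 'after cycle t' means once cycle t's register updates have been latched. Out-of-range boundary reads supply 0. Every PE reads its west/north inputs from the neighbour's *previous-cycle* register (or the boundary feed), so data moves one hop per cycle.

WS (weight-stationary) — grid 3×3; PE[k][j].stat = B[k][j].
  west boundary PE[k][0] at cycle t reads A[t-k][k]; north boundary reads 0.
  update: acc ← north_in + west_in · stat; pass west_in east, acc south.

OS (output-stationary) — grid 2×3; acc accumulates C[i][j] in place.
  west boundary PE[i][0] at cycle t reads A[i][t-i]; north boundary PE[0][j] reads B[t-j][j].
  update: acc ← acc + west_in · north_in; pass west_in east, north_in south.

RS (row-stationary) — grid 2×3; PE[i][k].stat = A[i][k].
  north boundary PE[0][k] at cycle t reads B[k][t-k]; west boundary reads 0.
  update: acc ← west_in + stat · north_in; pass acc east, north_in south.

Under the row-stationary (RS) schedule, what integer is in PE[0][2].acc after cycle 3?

RS (2×3). Following PE[0][2] plus its west/north inputs:
  cycle 0: PE[0][1] → acc 0, east 0, south 0
  cycle 0: PE[0][2] → acc 0, east 0, south 0
  cycle 1: PE[0][1] → acc 72, east 72, south 8
  cycle 1: PE[0][2] → acc 0, east 0, south 0
  cycle 2: PE[0][1] → acc 62, east 62, south 7
  cycle 2: PE[0][2] → acc 81, east 81, south 1
  cycle 3: PE[0][1] → acc 65, east 65, south 7
  cycle 3: PE[0][2] → acc 71, east 71, south 1

PE[0][2].acc = 71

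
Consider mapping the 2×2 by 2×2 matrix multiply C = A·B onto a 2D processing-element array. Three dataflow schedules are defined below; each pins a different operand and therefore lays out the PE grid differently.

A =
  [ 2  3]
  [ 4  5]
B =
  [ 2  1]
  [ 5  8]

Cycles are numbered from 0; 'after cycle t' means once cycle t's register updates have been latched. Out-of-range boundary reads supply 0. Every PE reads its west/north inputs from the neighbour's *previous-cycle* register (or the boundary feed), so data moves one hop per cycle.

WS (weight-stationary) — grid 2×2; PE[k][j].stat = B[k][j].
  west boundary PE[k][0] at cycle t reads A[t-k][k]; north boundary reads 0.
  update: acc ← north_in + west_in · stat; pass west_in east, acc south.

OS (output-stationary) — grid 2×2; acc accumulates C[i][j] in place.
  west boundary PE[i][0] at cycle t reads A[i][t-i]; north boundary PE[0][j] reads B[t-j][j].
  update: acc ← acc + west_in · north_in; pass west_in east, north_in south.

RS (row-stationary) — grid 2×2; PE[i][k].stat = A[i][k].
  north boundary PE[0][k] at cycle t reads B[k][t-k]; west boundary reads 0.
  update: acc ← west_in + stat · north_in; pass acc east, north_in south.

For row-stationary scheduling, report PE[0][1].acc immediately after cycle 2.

PE[0][1].acc = 26

RS 2×2: PE[0][1] cycle-by-cycle (with neighbour feeds):
  cycle 0: PE[0][0] → acc 4, east 4, south 2
  cycle 0: PE[0][1] → acc 0, east 0, south 0
  cycle 1: PE[0][0] → acc 2, east 2, south 1
  cycle 1: PE[0][1] → acc 19, east 19, south 5
  cycle 2: PE[0][0] → acc 0, east 0, south 0
  cycle 2: PE[0][1] → acc 26, east 26, south 8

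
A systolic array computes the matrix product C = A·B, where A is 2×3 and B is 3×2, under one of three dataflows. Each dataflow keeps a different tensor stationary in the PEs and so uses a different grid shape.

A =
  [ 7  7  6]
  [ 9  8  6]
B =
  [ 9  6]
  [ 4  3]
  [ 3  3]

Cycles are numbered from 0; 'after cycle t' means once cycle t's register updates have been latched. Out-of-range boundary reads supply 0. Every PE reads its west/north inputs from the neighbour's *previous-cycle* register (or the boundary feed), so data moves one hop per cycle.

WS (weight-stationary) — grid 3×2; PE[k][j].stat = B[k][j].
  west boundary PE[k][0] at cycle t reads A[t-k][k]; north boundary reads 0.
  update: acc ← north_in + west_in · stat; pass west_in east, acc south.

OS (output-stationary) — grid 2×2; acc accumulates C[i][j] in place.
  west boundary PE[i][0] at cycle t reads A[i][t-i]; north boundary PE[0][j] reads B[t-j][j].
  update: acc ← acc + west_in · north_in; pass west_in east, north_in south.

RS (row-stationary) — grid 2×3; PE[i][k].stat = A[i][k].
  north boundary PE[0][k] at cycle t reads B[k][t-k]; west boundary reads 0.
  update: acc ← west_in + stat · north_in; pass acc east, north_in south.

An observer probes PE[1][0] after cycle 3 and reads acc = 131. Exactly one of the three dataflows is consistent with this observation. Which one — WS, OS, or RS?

— WS: 3×2; PE[1][0] trace:
  0: (1,0).acc=0  regs=<0,0>
  1: (1,0).acc=91  regs=<7,91>
  2: (1,0).acc=113  regs=<8,113>
  3: (1,0).acc=0  regs=<0,0>
— OS: 2×2; PE[1][0] trace:
  0: (1,0).acc=0  regs=<0,0>
  1: (1,0).acc=81  regs=<9,9>
  2: (1,0).acc=113  regs=<8,4>
  3: (1,0).acc=131  regs=<6,3>
— RS: 2×3; PE[1][0] trace:
  0: (1,0).acc=0  regs=<0,0>
  1: (1,0).acc=81  regs=<81,9>
  2: (1,0).acc=54  regs=<54,6>
  3: (1,0).acc=0  regs=<0,0>

dataflow = OS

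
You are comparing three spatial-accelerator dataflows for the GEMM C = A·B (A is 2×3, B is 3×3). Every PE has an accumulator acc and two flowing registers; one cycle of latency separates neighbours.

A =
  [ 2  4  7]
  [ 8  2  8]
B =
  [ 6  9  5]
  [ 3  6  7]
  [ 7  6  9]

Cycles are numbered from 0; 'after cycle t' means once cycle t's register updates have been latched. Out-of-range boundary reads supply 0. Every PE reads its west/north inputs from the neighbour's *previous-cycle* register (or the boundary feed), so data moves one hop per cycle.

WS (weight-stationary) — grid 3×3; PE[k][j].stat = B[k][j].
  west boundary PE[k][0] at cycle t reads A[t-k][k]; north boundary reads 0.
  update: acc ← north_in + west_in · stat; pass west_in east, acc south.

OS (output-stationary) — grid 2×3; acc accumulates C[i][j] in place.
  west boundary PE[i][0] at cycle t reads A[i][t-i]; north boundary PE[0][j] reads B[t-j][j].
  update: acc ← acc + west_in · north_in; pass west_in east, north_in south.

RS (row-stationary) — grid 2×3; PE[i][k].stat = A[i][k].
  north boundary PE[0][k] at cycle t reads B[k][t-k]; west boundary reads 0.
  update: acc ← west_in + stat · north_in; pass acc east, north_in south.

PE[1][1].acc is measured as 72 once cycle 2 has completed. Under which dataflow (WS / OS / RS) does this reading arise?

dataflow = OS

— WS: 3×3; PE[1][1] trace:
  @0  [1,1]  acc 0  |  →0  ↓0
  @1  [1,1]  acc 0  |  →0  ↓0
  @2  [1,1]  acc 42  |  →4  ↓42
— OS: 2×3; PE[1][1] trace:
  @0  [1,1]  acc 0  |  →0  ↓0
  @1  [1,1]  acc 0  |  →0  ↓0
  @2  [1,1]  acc 72  |  →8  ↓9
— RS: 2×3; PE[1][1] trace:
  @0  [1,1]  acc 0  |  →0  ↓0
  @1  [1,1]  acc 0  |  →0  ↓0
  @2  [1,1]  acc 54  |  →54  ↓3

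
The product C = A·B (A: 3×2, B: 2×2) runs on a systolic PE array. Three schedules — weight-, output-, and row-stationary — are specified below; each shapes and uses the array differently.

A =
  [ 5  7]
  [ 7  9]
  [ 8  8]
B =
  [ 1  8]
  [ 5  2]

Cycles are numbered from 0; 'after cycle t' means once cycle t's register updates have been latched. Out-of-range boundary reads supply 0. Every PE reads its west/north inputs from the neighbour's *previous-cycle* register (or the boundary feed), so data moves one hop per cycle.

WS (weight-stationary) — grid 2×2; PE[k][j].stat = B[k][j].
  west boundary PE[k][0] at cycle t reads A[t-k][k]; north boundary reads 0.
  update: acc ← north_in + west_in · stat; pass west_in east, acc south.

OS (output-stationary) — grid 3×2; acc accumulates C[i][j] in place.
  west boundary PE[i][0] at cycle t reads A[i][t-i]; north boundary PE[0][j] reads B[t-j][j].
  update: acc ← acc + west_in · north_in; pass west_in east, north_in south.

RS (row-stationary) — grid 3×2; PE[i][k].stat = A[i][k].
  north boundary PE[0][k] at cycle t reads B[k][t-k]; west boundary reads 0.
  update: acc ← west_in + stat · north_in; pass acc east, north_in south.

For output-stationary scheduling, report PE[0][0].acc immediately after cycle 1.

Tracing OS — 3×2 array, target PE[0][0]:
  0: (0,0).acc=5  regs=<5,1>
  1: (0,0).acc=40  regs=<7,5>

PE[0][0].acc = 40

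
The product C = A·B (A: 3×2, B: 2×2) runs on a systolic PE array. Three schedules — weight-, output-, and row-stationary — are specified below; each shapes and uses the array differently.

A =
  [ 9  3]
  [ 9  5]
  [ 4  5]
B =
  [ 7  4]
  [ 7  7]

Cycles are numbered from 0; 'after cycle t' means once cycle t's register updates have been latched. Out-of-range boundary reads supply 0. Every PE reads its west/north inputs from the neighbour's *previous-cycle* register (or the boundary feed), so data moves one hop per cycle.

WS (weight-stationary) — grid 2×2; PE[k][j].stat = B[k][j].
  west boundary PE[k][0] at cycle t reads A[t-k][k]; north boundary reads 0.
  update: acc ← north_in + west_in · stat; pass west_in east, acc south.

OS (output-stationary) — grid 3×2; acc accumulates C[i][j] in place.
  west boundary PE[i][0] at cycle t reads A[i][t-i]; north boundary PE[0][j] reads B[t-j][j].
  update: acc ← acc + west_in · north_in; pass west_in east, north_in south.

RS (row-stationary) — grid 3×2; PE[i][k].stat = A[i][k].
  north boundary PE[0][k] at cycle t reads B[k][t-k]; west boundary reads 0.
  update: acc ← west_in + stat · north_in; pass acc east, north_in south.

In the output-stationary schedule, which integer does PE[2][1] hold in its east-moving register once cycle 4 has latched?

OS on a 3×2 grid — tracing PE[2][1] and its feeders:
  [0] (1,1) acc=0 (h:0 v:0)
  [0] (2,0) acc=0 (h:0 v:0)
  [0] (2,1) acc=0 (h:0 v:0)
  [1] (1,1) acc=0 (h:0 v:0)
  [1] (2,0) acc=0 (h:0 v:0)
  [1] (2,1) acc=0 (h:0 v:0)
  [2] (1,1) acc=36 (h:9 v:4)
  [2] (2,0) acc=28 (h:4 v:7)
  [2] (2,1) acc=0 (h:0 v:0)
  [3] (1,1) acc=71 (h:5 v:7)
  [3] (2,0) acc=63 (h:5 v:7)
  [3] (2,1) acc=16 (h:4 v:4)
  [4] (1,1) acc=71 (h:0 v:0)
  [4] (2,0) acc=63 (h:0 v:0)
  [4] (2,1) acc=51 (h:5 v:7)

register = 5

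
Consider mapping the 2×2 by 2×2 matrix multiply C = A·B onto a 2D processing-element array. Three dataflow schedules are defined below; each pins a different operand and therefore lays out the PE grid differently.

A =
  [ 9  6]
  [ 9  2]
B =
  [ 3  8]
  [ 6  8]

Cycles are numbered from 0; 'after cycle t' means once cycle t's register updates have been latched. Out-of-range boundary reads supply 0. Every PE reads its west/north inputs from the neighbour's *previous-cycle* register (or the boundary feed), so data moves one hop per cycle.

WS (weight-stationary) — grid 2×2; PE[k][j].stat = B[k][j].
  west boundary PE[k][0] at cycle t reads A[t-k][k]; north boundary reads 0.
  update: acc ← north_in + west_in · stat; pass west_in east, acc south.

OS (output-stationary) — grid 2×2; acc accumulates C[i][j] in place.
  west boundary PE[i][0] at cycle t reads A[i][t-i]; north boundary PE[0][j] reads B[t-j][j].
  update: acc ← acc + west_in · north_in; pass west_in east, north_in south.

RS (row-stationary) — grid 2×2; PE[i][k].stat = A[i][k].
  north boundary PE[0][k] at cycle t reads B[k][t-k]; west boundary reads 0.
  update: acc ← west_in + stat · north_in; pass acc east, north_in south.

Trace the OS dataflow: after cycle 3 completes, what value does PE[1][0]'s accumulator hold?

OS (2×2). Following PE[1][0] plus its west/north inputs:
  c0 r0c0: 27 / 9 / 3
  c0 r1c0: 0 / 0 / 0
  c1 r0c0: 63 / 6 / 6
  c1 r1c0: 27 / 9 / 3
  c2 r0c0: 63 / 0 / 0
  c2 r1c0: 39 / 2 / 6
  c3 r0c0: 63 / 0 / 0
  c3 r1c0: 39 / 0 / 0

PE[1][0].acc = 39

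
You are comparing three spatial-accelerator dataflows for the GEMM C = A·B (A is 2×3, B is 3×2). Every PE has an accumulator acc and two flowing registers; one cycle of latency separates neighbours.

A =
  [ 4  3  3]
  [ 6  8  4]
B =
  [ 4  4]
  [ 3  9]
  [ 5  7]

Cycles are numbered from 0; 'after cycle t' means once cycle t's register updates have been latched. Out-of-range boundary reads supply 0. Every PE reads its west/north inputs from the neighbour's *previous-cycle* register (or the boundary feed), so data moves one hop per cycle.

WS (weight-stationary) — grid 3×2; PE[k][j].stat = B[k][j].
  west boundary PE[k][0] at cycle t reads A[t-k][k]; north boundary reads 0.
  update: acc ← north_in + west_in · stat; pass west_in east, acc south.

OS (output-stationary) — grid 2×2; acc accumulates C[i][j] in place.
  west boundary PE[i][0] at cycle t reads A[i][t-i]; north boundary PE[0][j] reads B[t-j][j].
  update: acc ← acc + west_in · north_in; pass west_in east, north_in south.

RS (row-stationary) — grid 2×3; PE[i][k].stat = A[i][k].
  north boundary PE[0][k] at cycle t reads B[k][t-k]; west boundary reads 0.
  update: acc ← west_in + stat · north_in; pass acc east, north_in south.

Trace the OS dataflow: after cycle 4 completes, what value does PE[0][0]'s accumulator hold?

OS (2×2). Following PE[0][0] plus its west/north inputs:
  step 0 · PE0,0: acc=16; fwd→4 fwd↓4
  step 1 · PE0,0: acc=25; fwd→3 fwd↓3
  step 2 · PE0,0: acc=40; fwd→3 fwd↓5
  step 3 · PE0,0: acc=40; fwd→0 fwd↓0
  step 4 · PE0,0: acc=40; fwd→0 fwd↓0

PE[0][0].acc = 40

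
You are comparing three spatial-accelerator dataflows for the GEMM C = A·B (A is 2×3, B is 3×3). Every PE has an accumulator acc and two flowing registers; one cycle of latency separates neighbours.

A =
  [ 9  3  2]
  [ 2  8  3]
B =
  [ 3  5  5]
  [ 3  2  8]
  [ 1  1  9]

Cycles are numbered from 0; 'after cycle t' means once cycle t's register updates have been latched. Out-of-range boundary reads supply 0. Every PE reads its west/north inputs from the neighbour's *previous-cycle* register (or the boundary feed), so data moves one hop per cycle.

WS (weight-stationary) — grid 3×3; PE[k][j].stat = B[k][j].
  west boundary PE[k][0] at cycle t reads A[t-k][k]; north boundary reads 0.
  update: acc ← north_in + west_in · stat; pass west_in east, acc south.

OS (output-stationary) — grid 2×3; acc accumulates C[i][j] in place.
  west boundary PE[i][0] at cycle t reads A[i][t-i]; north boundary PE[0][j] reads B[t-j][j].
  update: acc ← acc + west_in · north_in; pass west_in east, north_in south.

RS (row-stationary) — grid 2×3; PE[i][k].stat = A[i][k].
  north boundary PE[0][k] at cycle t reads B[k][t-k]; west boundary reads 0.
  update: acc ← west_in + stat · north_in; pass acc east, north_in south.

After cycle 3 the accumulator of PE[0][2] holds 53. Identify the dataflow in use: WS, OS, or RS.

WS [3×3] PE[0][2] across cycles:
  cycle 0: PE[0][2] → acc 0, east 0, south 0
  cycle 1: PE[0][2] → acc 0, east 0, south 0
  cycle 2: PE[0][2] → acc 45, east 9, south 45
  cycle 3: PE[0][2] → acc 10, east 2, south 10
OS [2×3] PE[0][2] across cycles:
  cycle 0: PE[0][2] → acc 0, east 0, south 0
  cycle 1: PE[0][2] → acc 0, east 0, south 0
  cycle 2: PE[0][2] → acc 45, east 9, south 5
  cycle 3: PE[0][2] → acc 69, east 3, south 8
RS [2×3] PE[0][2] across cycles:
  cycle 0: PE[0][2] → acc 0, east 0, south 0
  cycle 1: PE[0][2] → acc 0, east 0, south 0
  cycle 2: PE[0][2] → acc 38, east 38, south 1
  cycle 3: PE[0][2] → acc 53, east 53, south 1

dataflow = RS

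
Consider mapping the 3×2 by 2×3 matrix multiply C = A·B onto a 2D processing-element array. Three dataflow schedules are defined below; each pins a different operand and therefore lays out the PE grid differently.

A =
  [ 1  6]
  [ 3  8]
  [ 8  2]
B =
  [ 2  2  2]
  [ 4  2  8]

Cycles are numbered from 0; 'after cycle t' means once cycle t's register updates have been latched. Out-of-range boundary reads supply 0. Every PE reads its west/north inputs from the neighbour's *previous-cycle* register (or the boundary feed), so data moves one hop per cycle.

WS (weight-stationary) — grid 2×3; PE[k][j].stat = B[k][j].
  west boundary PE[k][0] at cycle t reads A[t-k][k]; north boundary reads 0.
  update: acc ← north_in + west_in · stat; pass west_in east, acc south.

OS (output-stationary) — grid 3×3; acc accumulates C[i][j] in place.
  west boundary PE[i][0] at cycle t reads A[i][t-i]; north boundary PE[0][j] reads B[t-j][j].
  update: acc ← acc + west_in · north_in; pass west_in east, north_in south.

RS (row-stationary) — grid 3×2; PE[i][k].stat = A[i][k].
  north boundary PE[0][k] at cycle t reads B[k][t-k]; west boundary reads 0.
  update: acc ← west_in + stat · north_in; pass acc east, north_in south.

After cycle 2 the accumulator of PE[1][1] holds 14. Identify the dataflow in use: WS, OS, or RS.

dataflow = WS

WS (2×3 grid), PE[1][1]:
  @0  [1,1]  acc 0  |  →0  ↓0
  @1  [1,1]  acc 0  |  →0  ↓0
  @2  [1,1]  acc 14  |  →6  ↓14
OS (3×3 grid), PE[1][1]:
  @0  [1,1]  acc 0  |  →0  ↓0
  @1  [1,1]  acc 0  |  →0  ↓0
  @2  [1,1]  acc 6  |  →3  ↓2
RS (3×2 grid), PE[1][1]:
  @0  [1,1]  acc 0  |  →0  ↓0
  @1  [1,1]  acc 0  |  →0  ↓0
  @2  [1,1]  acc 38  |  →38  ↓4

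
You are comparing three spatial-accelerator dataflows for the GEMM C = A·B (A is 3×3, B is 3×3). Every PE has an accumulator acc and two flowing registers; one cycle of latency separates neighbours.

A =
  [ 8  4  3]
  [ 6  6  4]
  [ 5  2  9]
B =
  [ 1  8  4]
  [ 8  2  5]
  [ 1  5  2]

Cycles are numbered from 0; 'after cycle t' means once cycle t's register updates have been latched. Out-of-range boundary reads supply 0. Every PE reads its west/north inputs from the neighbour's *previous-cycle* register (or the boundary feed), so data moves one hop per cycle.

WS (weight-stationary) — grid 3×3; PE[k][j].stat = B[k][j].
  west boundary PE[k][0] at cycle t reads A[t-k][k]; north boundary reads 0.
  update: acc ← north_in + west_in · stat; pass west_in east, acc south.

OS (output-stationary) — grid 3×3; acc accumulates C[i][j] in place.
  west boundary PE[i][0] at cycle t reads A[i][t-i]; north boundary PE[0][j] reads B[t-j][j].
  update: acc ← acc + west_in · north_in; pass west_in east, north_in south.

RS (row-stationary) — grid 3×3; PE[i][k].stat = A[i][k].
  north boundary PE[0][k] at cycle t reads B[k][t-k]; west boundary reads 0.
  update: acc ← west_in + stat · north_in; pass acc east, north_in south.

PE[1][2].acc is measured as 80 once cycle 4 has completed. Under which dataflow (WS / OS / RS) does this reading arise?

dataflow = RS

WS (3×3 grid), PE[1][2]:
  0: (1,2).acc=0  regs=<0,0>
  1: (1,2).acc=0  regs=<0,0>
  2: (1,2).acc=0  regs=<0,0>
  3: (1,2).acc=52  regs=<4,52>
  4: (1,2).acc=54  regs=<6,54>
OS (3×3 grid), PE[1][2]:
  0: (1,2).acc=0  regs=<0,0>
  1: (1,2).acc=0  regs=<0,0>
  2: (1,2).acc=0  regs=<0,0>
  3: (1,2).acc=24  regs=<6,4>
  4: (1,2).acc=54  regs=<6,5>
RS (3×3 grid), PE[1][2]:
  0: (1,2).acc=0  regs=<0,0>
  1: (1,2).acc=0  regs=<0,0>
  2: (1,2).acc=0  regs=<0,0>
  3: (1,2).acc=58  regs=<58,1>
  4: (1,2).acc=80  regs=<80,5>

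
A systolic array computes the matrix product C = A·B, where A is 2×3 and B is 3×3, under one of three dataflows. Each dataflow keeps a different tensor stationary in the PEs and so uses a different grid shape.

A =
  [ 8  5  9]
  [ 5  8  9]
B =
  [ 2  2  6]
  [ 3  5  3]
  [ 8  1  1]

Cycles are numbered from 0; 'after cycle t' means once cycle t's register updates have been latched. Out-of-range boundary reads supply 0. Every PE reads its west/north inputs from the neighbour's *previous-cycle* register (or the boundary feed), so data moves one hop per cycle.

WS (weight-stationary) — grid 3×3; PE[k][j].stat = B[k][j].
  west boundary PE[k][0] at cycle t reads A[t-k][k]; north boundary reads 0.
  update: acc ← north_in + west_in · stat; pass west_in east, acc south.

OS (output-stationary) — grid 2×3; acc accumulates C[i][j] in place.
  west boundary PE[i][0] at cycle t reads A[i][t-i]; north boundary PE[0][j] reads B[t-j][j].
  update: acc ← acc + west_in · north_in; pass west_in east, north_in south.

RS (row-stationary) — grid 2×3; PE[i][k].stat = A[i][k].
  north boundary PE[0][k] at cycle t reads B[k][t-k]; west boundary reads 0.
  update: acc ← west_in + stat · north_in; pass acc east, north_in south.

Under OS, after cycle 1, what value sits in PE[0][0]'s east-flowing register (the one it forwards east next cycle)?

register = 5

OS on a 2×3 grid — tracing PE[0][0] and its feeders:
  t=0 PE[0][0]: acc=16 h=8 v=2
  t=1 PE[0][0]: acc=31 h=5 v=3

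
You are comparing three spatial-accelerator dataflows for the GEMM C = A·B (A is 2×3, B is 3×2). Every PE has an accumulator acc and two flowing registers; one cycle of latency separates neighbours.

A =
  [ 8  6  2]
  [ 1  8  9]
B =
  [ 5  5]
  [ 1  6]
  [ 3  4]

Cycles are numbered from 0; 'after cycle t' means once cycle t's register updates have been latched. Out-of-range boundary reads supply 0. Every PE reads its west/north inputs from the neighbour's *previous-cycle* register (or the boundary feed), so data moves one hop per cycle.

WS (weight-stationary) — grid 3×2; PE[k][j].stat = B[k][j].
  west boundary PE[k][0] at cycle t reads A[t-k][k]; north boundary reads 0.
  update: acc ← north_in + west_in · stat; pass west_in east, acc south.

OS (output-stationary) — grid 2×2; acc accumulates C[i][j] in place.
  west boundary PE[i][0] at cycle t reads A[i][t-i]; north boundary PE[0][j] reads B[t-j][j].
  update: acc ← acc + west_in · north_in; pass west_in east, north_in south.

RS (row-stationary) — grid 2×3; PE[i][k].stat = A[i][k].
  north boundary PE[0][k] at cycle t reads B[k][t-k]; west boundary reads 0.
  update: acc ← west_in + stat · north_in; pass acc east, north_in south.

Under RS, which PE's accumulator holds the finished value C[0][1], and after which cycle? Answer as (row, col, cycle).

(row, col, cycle) = (0, 2, 3)

Under RS, C[0][1] lands at PE[0][2]:
  [0] (0,2) acc=0 (h:0 v:0)
  [1] (0,2) acc=0 (h:0 v:0)
  [2] (0,2) acc=52 (h:52 v:3)
  [3] (0,2) acc=84 (h:84 v:4)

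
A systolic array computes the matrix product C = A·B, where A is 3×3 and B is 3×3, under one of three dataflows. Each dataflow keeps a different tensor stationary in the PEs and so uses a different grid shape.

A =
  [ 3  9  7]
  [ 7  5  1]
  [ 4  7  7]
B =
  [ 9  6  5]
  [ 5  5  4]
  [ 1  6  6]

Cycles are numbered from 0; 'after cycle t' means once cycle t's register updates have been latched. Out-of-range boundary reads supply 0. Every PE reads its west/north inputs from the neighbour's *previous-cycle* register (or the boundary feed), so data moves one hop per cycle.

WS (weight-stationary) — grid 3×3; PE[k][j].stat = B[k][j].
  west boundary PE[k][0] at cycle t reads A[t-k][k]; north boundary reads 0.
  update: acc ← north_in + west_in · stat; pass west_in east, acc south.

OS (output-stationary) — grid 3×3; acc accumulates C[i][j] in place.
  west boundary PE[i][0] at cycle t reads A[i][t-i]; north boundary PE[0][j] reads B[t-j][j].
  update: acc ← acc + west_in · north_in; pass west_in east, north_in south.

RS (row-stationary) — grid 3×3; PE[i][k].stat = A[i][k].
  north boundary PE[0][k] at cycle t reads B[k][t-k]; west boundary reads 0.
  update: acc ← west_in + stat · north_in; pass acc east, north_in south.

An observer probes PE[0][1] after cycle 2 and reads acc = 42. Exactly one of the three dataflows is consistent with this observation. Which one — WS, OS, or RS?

WS [3×3] PE[0][1] across cycles:
  after 0 — PE[0][1] acc=0, pass-E 0, pass-S 0
  after 1 — PE[0][1] acc=18, pass-E 3, pass-S 18
  after 2 — PE[0][1] acc=42, pass-E 7, pass-S 42
OS [3×3] PE[0][1] across cycles:
  after 0 — PE[0][1] acc=0, pass-E 0, pass-S 0
  after 1 — PE[0][1] acc=18, pass-E 3, pass-S 6
  after 2 — PE[0][1] acc=63, pass-E 9, pass-S 5
RS [3×3] PE[0][1] across cycles:
  after 0 — PE[0][1] acc=0, pass-E 0, pass-S 0
  after 1 — PE[0][1] acc=72, pass-E 72, pass-S 5
  after 2 — PE[0][1] acc=63, pass-E 63, pass-S 5

dataflow = WS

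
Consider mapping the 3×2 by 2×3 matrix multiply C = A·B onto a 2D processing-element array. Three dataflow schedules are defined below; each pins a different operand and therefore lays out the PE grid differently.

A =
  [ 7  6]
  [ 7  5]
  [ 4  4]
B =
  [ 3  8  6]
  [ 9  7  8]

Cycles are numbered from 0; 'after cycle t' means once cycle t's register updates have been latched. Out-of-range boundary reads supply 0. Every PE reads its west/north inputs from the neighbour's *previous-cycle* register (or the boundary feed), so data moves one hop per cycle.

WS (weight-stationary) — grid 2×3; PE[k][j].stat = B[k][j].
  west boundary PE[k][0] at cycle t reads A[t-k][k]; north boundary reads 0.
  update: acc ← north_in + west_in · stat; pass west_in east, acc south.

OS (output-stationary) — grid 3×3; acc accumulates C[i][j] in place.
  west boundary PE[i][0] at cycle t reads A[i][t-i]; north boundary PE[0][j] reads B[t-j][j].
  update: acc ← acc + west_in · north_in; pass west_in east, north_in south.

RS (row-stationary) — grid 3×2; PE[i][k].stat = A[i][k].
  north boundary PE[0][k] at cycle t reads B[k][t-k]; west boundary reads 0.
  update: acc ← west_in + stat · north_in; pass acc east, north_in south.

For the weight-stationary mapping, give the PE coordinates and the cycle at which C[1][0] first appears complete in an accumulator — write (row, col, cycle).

WS: C[1][0] accumulates in PE[1][0]:
  t=0 PE[1][0]: acc=0 h=0 v=0
  t=1 PE[1][0]: acc=75 h=6 v=75
  t=2 PE[1][0]: acc=66 h=5 v=66

(row, col, cycle) = (1, 0, 2)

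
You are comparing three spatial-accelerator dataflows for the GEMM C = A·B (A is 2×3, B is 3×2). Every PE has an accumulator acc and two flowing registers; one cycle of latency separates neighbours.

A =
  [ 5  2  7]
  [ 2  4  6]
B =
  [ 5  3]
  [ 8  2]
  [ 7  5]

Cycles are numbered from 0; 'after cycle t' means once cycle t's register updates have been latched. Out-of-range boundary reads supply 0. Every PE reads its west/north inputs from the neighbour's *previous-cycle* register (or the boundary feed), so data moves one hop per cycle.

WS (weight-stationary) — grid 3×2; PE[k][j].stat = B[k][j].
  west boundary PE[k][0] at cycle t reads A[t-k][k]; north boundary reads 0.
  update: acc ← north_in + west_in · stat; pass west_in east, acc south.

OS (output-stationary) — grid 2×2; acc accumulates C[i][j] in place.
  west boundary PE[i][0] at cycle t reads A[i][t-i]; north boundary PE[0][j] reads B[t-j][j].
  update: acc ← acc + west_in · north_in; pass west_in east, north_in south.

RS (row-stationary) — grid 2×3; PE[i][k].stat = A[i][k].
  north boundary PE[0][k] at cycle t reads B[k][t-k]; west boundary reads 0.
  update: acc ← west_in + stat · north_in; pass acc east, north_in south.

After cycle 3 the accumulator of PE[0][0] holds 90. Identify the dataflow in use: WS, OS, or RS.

Under WS (3×2), PE[0][0]:
  c0 r0c0: 25 / 5 / 25
  c1 r0c0: 10 / 2 / 10
  c2 r0c0: 0 / 0 / 0
  c3 r0c0: 0 / 0 / 0
Under OS (2×2), PE[0][0]:
  c0 r0c0: 25 / 5 / 5
  c1 r0c0: 41 / 2 / 8
  c2 r0c0: 90 / 7 / 7
  c3 r0c0: 90 / 0 / 0
Under RS (2×3), PE[0][0]:
  c0 r0c0: 25 / 25 / 5
  c1 r0c0: 15 / 15 / 3
  c2 r0c0: 0 / 0 / 0
  c3 r0c0: 0 / 0 / 0

dataflow = OS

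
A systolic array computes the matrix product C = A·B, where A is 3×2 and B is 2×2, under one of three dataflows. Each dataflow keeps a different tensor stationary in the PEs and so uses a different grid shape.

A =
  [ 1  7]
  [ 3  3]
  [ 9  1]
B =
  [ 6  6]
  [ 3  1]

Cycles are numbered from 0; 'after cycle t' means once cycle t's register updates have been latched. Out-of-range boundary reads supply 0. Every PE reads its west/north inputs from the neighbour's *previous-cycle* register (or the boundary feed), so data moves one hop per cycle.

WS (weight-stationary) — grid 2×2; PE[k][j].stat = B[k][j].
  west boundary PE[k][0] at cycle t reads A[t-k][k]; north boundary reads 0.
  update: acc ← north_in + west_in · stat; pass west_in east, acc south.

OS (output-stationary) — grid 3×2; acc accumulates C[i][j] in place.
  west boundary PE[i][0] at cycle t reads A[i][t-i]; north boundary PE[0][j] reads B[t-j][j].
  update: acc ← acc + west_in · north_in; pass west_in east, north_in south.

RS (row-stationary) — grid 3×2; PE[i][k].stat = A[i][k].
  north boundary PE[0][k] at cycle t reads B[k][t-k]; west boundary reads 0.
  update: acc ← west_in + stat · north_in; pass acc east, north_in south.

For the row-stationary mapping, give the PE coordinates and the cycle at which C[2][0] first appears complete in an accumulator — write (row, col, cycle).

(row, col, cycle) = (2, 1, 3)

RS: C[2][0] accumulates in PE[2][1]:
  c0 r2c1: 0 / 0 / 0
  c1 r2c1: 0 / 0 / 0
  c2 r2c1: 0 / 0 / 0
  c3 r2c1: 57 / 57 / 3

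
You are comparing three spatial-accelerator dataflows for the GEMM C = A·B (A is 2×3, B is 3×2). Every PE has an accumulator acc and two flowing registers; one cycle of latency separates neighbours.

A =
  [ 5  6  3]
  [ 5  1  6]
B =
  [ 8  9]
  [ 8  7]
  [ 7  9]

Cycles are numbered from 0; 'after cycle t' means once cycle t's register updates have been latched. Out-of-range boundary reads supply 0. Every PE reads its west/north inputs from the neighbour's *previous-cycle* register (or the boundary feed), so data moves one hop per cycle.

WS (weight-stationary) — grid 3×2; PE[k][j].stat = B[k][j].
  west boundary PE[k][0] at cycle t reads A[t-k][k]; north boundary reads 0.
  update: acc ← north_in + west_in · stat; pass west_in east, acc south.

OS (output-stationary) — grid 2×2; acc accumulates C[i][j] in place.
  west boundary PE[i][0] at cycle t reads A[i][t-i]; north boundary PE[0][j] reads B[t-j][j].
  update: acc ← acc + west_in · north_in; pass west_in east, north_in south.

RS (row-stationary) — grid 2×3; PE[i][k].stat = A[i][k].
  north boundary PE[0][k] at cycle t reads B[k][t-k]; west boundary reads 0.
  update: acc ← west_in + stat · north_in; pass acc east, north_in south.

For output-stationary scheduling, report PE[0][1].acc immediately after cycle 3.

PE[0][1].acc = 114

OS on a 2×2 grid — tracing PE[0][1] and its feeders:
  step 0 · PE0,0: acc=40; fwd→5 fwd↓8
  step 0 · PE0,1: acc=0; fwd→0 fwd↓0
  step 1 · PE0,0: acc=88; fwd→6 fwd↓8
  step 1 · PE0,1: acc=45; fwd→5 fwd↓9
  step 2 · PE0,0: acc=109; fwd→3 fwd↓7
  step 2 · PE0,1: acc=87; fwd→6 fwd↓7
  step 3 · PE0,0: acc=109; fwd→0 fwd↓0
  step 3 · PE0,1: acc=114; fwd→3 fwd↓9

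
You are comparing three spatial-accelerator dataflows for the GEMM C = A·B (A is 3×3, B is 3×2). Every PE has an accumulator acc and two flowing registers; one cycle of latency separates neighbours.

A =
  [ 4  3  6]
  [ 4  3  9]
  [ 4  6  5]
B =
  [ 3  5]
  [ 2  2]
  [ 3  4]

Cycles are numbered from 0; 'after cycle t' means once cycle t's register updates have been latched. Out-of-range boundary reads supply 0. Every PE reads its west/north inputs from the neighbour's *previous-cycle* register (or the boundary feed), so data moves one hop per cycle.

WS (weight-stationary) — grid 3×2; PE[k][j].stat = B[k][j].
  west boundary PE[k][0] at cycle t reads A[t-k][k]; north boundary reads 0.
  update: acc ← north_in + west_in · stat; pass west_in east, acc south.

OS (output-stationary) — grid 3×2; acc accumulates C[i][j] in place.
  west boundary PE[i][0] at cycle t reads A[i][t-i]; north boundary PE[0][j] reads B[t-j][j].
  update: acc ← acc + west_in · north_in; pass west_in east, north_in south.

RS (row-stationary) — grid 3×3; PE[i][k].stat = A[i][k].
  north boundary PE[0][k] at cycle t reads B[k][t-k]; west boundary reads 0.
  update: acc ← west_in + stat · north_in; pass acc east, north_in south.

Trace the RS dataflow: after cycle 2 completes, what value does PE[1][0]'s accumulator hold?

RS (3×3). Following PE[1][0] plus its west/north inputs:
  @0  [0,0]  acc 12  |  →12  ↓3
  @0  [1,0]  acc 0  |  →0  ↓0
  @1  [0,0]  acc 20  |  →20  ↓5
  @1  [1,0]  acc 12  |  →12  ↓3
  @2  [0,0]  acc 0  |  →0  ↓0
  @2  [1,0]  acc 20  |  →20  ↓5

PE[1][0].acc = 20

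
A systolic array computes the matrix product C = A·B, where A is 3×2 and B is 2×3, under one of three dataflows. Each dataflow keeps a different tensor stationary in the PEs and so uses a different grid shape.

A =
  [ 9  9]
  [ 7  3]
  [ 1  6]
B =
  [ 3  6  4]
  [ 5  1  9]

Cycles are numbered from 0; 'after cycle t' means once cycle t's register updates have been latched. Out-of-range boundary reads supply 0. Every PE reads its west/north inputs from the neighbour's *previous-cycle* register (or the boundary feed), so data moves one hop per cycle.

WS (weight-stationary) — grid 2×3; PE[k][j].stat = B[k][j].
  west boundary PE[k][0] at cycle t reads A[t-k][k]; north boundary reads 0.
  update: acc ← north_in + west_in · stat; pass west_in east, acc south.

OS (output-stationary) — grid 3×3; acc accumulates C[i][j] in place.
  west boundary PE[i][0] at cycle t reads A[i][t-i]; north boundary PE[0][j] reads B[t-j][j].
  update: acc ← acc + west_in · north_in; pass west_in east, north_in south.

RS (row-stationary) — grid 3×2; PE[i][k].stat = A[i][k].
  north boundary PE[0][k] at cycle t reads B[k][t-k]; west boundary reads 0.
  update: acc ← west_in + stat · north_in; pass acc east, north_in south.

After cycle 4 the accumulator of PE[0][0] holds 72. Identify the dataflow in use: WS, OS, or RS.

Under WS (2×3), PE[0][0]:
  @0  [0,0]  acc 27  |  →9  ↓27
  @1  [0,0]  acc 21  |  →7  ↓21
  @2  [0,0]  acc 3  |  →1  ↓3
  @3  [0,0]  acc 0  |  →0  ↓0
  @4  [0,0]  acc 0  |  →0  ↓0
Under OS (3×3), PE[0][0]:
  @0  [0,0]  acc 27  |  →9  ↓3
  @1  [0,0]  acc 72  |  →9  ↓5
  @2  [0,0]  acc 72  |  →0  ↓0
  @3  [0,0]  acc 72  |  →0  ↓0
  @4  [0,0]  acc 72  |  →0  ↓0
Under RS (3×2), PE[0][0]:
  @0  [0,0]  acc 27  |  →27  ↓3
  @1  [0,0]  acc 54  |  →54  ↓6
  @2  [0,0]  acc 36  |  →36  ↓4
  @3  [0,0]  acc 0  |  →0  ↓0
  @4  [0,0]  acc 0  |  →0  ↓0

dataflow = OS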